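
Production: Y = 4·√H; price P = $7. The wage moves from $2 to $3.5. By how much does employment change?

From P·MP_H = w with MP_H = 2·H^(-1/2), the labor demand is H(w) = (14/w)^(2).
At w = 2: H = 49. At w = 3.5: H = 16.
ΔH = 16 − 49 = -33.

ΔH = -33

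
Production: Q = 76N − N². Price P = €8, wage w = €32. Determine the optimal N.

N* = 36

The marginal product of N is MP_N = 76 − 2N.
A price-taking firm hires until the value of the marginal product equals the wage: P·MP_N = w, so 8·(76 − 2N) = 32.
Then 76 − 2N = 4, giving N = 36.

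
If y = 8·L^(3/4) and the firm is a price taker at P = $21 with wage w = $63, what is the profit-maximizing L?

MP_L = (3/4)·8·L^(-1/4) = 6·L^(-1/4).
Profit maximization for a price taker requires P·MP_L = w: 21·6·L^(-1/4) = 63.
So L^(-1/4) = 0.5, which gives L = 16.

L* = 16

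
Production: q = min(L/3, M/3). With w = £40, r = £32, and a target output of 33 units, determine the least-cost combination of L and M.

With a fixed-proportions technology, the cost-minimizing bundle uses no slack in either input: L/3 = M/3 = q.
So L = 3·33 = 99 and M = 3·33 = 99.

L* = 99, M* = 99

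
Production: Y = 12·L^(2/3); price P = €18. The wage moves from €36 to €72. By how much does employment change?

ΔL = -56

From P·MP_L = w with MP_L = 8·L^(-1/3), the labor demand is L(w) = (144/w)^(3).
At w = 36: L = 64. At w = 72: L = 8.
ΔL = 8 − 64 = -56.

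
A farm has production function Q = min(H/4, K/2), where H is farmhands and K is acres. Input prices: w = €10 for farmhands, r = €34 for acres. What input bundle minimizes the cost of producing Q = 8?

With a fixed-proportions technology, the cost-minimizing bundle uses no slack in either input: H/4 = K/2 = Q.
So H = 4·8 = 32 and K = 2·8 = 16.

H* = 32, K* = 16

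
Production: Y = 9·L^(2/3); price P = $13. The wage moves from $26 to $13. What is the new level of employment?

From P·MP_L = w with MP_L = 6·L^(-1/3), the labor demand is L(w) = (78/w)^(3).
At w = 26: L = 27. At w = 13: L = 216.

L* = 216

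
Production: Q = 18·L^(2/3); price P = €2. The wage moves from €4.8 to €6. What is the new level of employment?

L* = 64

From P·MP_L = w with MP_L = 12·L^(-1/3), the labor demand is L(w) = (24/w)^(3).
At w = 4.8: L = 125. At w = 6: L = 64.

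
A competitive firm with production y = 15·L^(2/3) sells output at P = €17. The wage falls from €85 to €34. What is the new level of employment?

From P·MP_L = w with MP_L = 10·L^(-1/3), the labor demand is L(w) = (170/w)^(3).
At w = 85: L = 8. At w = 34: L = 125.

L* = 125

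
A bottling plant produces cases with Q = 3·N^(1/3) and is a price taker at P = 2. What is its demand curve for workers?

N(w) = (2/w)^(3/2)

MP_N = (1/3)·3·N^(-2/3) = N^(-2/3).
Setting P·MP_N = w: 2·N^(-2/3) = w.
Solving for N: N^(-2/3) = w/2, so N = (2/w)^(3/2).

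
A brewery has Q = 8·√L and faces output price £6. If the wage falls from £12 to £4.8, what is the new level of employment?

L* = 25

From P·MP_L = w with MP_L = 4·L^(-1/2), the labor demand is L(w) = (24/w)^(2).
At w = 12: L = 4. At w = 4.8: L = 25.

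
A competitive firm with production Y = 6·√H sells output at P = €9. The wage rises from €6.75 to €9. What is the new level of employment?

From P·MP_H = w with MP_H = 3·H^(-1/2), the labor demand is H(w) = (27/w)^(2).
At w = 6.75: H = 16. At w = 9: H = 9.

H* = 9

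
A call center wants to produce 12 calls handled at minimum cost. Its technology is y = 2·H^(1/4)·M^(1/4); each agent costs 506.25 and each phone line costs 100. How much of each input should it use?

H* = 16, M* = 81

Cost minimization requires the marginal rate of technical substitution to equal the input-price ratio: MP_H/MP_M = w/r.
Here MP_H/MP_M = (1/4)·(M/H)/(1/4) = (M/H). Setting this equal to 506.25/100 = 5.0625 gives M = 5.0625H.
Substituting into y = 12: 2·H^(1/4)·(5.0625H)^(1/4) = 12.
Solving, H = 16 and M = 81.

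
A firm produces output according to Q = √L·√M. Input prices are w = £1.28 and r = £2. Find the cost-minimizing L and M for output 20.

Cost minimization requires the marginal rate of technical substitution to equal the input-price ratio: MP_L/MP_M = w/r.
Here MP_L/MP_M = (1/2)·(M/L)/(1/2) = (M/L). Setting this equal to 1.28/2 = 0.64 gives M = 0.64L.
Substituting into Q = 20: L^(1/2)·(0.64L)^(1/2) = 20.
Solving, L = 25 and M = 16.

L* = 25, M* = 16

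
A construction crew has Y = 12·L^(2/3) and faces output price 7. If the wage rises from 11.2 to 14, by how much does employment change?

ΔL = -61

From P·MP_L = w with MP_L = 8·L^(-1/3), the labor demand is L(w) = (56/w)^(3).
At w = 11.2: L = 125. At w = 14: L = 64.
ΔL = 64 − 125 = -61.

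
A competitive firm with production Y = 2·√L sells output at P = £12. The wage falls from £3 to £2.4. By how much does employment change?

ΔL = 9

From P·MP_L = w with MP_L = L^(-1/2), the labor demand is L(w) = (12/w)^(2).
At w = 3: L = 16. At w = 2.4: L = 25.
ΔL = 25 − 16 = 9.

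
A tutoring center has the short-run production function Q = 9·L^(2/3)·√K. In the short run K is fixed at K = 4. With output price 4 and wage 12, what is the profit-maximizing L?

L* = 64

With K = 4, MP_L = (2/3)·9·L^(-1/3)·4^(1/2) = 12·L^(-1/3).
Profit maximization for a price taker requires P·MP_L = w: 4·12·L^(-1/3) = 12.
So L^(-1/3) = 0.25, which gives L = 64.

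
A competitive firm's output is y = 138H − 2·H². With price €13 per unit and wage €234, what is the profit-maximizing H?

The marginal product of H is MP_H = 138 − 4H.
A price-taking firm hires until the value of the marginal product equals the wage: P·MP_H = w, so 13·(138 − 4H) = 234.
Then 138 − 4H = 18, giving H = 30.

H* = 30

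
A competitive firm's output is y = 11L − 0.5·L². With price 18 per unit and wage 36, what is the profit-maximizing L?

L* = 9

The marginal product of L is MP_L = 11 − L.
A price-taking firm hires until the value of the marginal product equals the wage: P·MP_L = w, so 18·(11 − L) = 36.
Then 11 − L = 2, giving L = 9.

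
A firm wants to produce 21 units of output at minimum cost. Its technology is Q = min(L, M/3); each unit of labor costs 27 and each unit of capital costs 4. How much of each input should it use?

L* = 21, M* = 63

With a fixed-proportions technology, the cost-minimizing bundle uses no slack in either input: L = M/3 = Q.
So L = 21 and M = 3·21 = 63.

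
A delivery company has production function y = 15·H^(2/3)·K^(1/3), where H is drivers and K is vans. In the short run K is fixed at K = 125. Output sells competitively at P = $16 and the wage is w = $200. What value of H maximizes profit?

With K = 125, MP_H = (2/3)·15·H^(-1/3)·125^(1/3) = 50·H^(-1/3).
Profit maximization for a price taker requires P·MP_H = w: 16·50·H^(-1/3) = 200.
So H^(-1/3) = 0.25, which gives H = 64.

H* = 64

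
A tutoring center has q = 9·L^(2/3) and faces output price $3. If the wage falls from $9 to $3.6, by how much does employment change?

From P·MP_L = w with MP_L = 6·L^(-1/3), the labor demand is L(w) = (18/w)^(3).
At w = 9: L = 8. At w = 3.6: L = 125.
ΔL = 125 − 8 = 117.

ΔL = 117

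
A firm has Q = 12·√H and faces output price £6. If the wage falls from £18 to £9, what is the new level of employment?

From P·MP_H = w with MP_H = 6·H^(-1/2), the labor demand is H(w) = (36/w)^(2).
At w = 18: H = 4. At w = 9: H = 16.

H* = 16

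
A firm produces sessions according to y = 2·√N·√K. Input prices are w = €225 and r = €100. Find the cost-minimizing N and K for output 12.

N* = 4, K* = 9

Cost minimization requires the marginal rate of technical substitution to equal the input-price ratio: MP_N/MP_K = w/r.
Here MP_N/MP_K = (1/2)·(K/N)/(1/2) = (K/N). Setting this equal to 225/100 = 2.25 gives K = 2.25N.
Substituting into y = 12: 2·N^(1/2)·(2.25N)^(1/2) = 12.
Solving, N = 4 and K = 9.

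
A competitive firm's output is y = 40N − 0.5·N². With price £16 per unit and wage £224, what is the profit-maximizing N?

N* = 26

The marginal product of N is MP_N = 40 − N.
A price-taking firm hires until the value of the marginal product equals the wage: P·MP_N = w, so 16·(40 − N) = 224.
Then 40 − N = 14, giving N = 26.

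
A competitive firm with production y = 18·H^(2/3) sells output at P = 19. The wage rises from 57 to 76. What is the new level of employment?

H* = 27

From P·MP_H = w with MP_H = 12·H^(-1/3), the labor demand is H(w) = (228/w)^(3).
At w = 57: H = 64. At w = 76: H = 27.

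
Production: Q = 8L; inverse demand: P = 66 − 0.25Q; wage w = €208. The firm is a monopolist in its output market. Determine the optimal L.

L* = 10

Marginal revenue from the inverse demand is MR = 66 − 0.5Q.
The marginal product is MP_L = 8.
A monopolist hires until marginal revenue product equals the wage: MR·MP_L = w.
(66 − 4L)·8 = 208, so L = 10.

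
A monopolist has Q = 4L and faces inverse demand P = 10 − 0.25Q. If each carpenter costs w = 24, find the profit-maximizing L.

Marginal revenue from the inverse demand is MR = 10 − 0.5Q.
The marginal product is MP_L = 4.
A monopolist hires until marginal revenue product equals the wage: MR·MP_L = w.
(10 − 2L)·4 = 24, so L = 2.

L* = 2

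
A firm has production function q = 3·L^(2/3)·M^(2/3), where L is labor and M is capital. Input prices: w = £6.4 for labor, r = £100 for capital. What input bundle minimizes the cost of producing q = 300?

Cost minimization requires the marginal rate of technical substitution to equal the input-price ratio: MP_L/MP_M = w/r.
Here MP_L/MP_M = (2/3)·(M/L)/(2/3) = (M/L). Setting this equal to 6.4/100 = 0.064 gives M = 0.064L.
Substituting into q = 300: 3·L^(2/3)·(0.064L)^(2/3) = 300.
Solving, L = 125 and M = 8.

L* = 125, M* = 8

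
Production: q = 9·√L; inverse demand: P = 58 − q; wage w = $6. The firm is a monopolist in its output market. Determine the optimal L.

Marginal revenue from the inverse demand is MR = 58 − 2q.
The marginal product is MP_L = 4.5·L^(-1/2).
A monopolist hires until marginal revenue product equals the wage: MR·MP_L = w.
At L, q = 9·√L. Substituting and solving: (58 − 18·√L)·4.5·L^(-1/2) = 6 gives L = 9.

L* = 9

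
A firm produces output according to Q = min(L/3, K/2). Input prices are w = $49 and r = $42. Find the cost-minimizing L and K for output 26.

With a fixed-proportions technology, the cost-minimizing bundle uses no slack in either input: L/3 = K/2 = Q.
So L = 3·26 = 78 and K = 2·26 = 52.

L* = 78, K* = 52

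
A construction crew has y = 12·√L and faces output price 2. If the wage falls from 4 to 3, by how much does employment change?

From P·MP_L = w with MP_L = 6·L^(-1/2), the labor demand is L(w) = (12/w)^(2).
At w = 4: L = 9. At w = 3: L = 16.
ΔL = 16 − 9 = 7.

ΔL = 7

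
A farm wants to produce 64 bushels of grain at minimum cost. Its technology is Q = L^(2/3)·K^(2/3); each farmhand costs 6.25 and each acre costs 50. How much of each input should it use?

Cost minimization requires the marginal rate of technical substitution to equal the input-price ratio: MP_L/MP_K = w/r.
Here MP_L/MP_K = (2/3)·(K/L)/(2/3) = (K/L). Setting this equal to 6.25/50 = 0.125 gives K = 0.125L.
Substituting into Q = 64: L^(2/3)·(0.125L)^(2/3) = 64.
Solving, L = 64 and K = 8.

L* = 64, K* = 8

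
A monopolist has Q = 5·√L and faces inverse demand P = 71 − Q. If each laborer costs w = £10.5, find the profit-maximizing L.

L* = 25

Marginal revenue from the inverse demand is MR = 71 − 2Q.
The marginal product is MP_L = 2.5·L^(-1/2).
A monopolist hires until marginal revenue product equals the wage: MR·MP_L = w.
At L, Q = 5·√L. Substituting and solving: (71 − 10·√L)·2.5·L^(-1/2) = 10.5 gives L = 25.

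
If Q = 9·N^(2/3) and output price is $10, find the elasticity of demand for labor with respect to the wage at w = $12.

ε = -3

MP_N = (2/3)·9·N^(-1/3), so P·MP_N = w gives 60·N^(-1/3) = w.
Solving, N(w) = (60/w)^(3). This is a constant-elasticity form: N ∝ w^(−3), so ε = −3.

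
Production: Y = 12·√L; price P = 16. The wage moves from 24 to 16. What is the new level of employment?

From P·MP_L = w with MP_L = 6·L^(-1/2), the labor demand is L(w) = (96/w)^(2).
At w = 24: L = 16. At w = 16: L = 36.

L* = 36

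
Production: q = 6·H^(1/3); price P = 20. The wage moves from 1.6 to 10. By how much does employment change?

From P·MP_H = w with MP_H = 2·H^(-2/3), the labor demand is H(w) = (40/w)^(3/2).
At w = 1.6: H = 125. At w = 10: H = 8.
ΔH = 8 − 125 = -117.

ΔH = -117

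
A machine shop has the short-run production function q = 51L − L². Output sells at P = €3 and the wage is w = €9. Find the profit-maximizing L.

The marginal product of L is MP_L = 51 − 2L.
A price-taking firm hires until the value of the marginal product equals the wage: P·MP_L = w, so 3·(51 − 2L) = 9.
Then 51 − 2L = 3, giving L = 24.

L* = 24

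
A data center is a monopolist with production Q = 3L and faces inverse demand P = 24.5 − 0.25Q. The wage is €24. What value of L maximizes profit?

Marginal revenue from the inverse demand is MR = 24.5 − 0.5Q.
The marginal product is MP_L = 3.
A monopolist hires until marginal revenue product equals the wage: MR·MP_L = w.
(24.5 − 1.5L)·3 = 24, so L = 11.

L* = 11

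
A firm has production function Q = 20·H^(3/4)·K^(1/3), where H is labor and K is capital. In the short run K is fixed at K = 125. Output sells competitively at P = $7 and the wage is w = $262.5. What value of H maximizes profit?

With K = 125, MP_H = (3/4)·20·H^(-1/4)·125^(1/3) = 75·H^(-1/4).
Profit maximization for a price taker requires P·MP_H = w: 7·75·H^(-1/4) = 262.5.
So H^(-1/4) = 0.5, which gives H = 16.

H* = 16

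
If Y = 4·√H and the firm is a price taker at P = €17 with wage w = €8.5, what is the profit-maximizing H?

H* = 16

MP_H = (1/2)·4·H^(-1/2) = 2·H^(-1/2).
Profit maximization for a price taker requires P·MP_H = w: 17·2·H^(-1/2) = 8.5.
So H^(-1/2) = 0.25, which gives H = 16.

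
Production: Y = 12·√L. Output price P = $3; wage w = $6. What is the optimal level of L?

MP_L = (1/2)·12·L^(-1/2) = 6·L^(-1/2).
Profit maximization for a price taker requires P·MP_L = w: 3·6·L^(-1/2) = 6.
So L^(-1/2) = 1/3, which gives L = 9.

L* = 9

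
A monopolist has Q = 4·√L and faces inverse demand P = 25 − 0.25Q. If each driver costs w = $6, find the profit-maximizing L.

Marginal revenue from the inverse demand is MR = 25 − 0.5Q.
The marginal product is MP_L = 2·L^(-1/2).
A monopolist hires until marginal revenue product equals the wage: MR·MP_L = w.
At L, Q = 4·√L. Substituting and solving: (25 − 2·√L)·2·L^(-1/2) = 6 gives L = 25.

L* = 25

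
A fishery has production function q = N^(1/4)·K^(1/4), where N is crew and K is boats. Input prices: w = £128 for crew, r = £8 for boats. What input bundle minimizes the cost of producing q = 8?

N* = 16, K* = 256

Cost minimization requires the marginal rate of technical substitution to equal the input-price ratio: MP_N/MP_K = w/r.
Here MP_N/MP_K = (1/4)·(K/N)/(1/4) = (K/N). Setting this equal to 128/8 = 16 gives K = 16N.
Substituting into q = 8: N^(1/4)·(16N)^(1/4) = 8.
Solving, N = 16 and K = 256.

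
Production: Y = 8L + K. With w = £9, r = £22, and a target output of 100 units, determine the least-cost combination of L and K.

The inputs are perfect substitutes, so the firm uses whichever has the lower cost per unit of output.
Cost per unit of output via L is 1.125; via K it is 22. L is cheaper.
Producing Y = 100 with L alone: L = 12.5, K = 0.

L* = 12.5, K* = 0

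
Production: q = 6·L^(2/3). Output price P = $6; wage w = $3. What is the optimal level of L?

L* = 512

MP_L = (2/3)·6·L^(-1/3) = 4·L^(-1/3).
Profit maximization for a price taker requires P·MP_L = w: 6·4·L^(-1/3) = 3.
So L^(-1/3) = 0.125, which gives L = 512.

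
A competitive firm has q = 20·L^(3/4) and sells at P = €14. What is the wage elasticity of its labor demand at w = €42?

MP_L = (3/4)·20·L^(-1/4), so P·MP_L = w gives 210·L^(-1/4) = w.
Solving, L(w) = (210/w)^(4). This is a constant-elasticity form: L ∝ w^(−4), so ε = −4.

ε = -4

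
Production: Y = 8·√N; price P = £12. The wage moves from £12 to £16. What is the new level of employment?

N* = 9

From P·MP_N = w with MP_N = 4·N^(-1/2), the labor demand is N(w) = (48/w)^(2).
At w = 12: N = 16. At w = 16: N = 9.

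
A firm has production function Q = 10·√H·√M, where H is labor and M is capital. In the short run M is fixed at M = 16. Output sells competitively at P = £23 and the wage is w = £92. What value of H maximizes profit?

H* = 25

With M = 16, MP_H = (1/2)·10·H^(-1/2)·16^(1/2) = 20·H^(-1/2).
Profit maximization for a price taker requires P·MP_H = w: 23·20·H^(-1/2) = 92.
So H^(-1/2) = 0.2, which gives H = 25.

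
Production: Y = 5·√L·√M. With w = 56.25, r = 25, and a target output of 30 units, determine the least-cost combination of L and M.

Cost minimization requires the marginal rate of technical substitution to equal the input-price ratio: MP_L/MP_M = w/r.
Here MP_L/MP_M = (1/2)·(M/L)/(1/2) = (M/L). Setting this equal to 56.25/25 = 2.25 gives M = 2.25L.
Substituting into Y = 30: 5·L^(1/2)·(2.25L)^(1/2) = 30.
Solving, L = 4 and M = 9.

L* = 4, M* = 9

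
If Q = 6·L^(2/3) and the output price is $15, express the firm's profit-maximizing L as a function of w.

L(w) = 216000/w³

MP_L = (2/3)·6·L^(-1/3) = 4·L^(-1/3).
Setting P·MP_L = w: 60·L^(-1/3) = w.
Solving for L: L^(-1/3) = w/60, so L = (60/w)^(3).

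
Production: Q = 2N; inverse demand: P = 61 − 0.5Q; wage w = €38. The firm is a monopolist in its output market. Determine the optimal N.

N* = 21

Marginal revenue from the inverse demand is MR = 61 − Q.
The marginal product is MP_N = 2.
A monopolist hires until marginal revenue product equals the wage: MR·MP_N = w.
(61 − 2N)·2 = 38, so N = 21.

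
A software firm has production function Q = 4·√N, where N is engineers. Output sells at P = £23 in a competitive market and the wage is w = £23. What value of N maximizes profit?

MP_N = (1/2)·4·N^(-1/2) = 2·N^(-1/2).
Profit maximization for a price taker requires P·MP_N = w: 23·2·N^(-1/2) = 23.
So N^(-1/2) = 0.5, which gives N = 4.

N* = 4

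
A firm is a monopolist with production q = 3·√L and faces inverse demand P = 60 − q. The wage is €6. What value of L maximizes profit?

L* = 36

Marginal revenue from the inverse demand is MR = 60 − 2q.
The marginal product is MP_L = 1.5·L^(-1/2).
A monopolist hires until marginal revenue product equals the wage: MR·MP_L = w.
At L, q = 3·√L. Substituting and solving: (60 − 6·√L)·1.5·L^(-1/2) = 6 gives L = 36.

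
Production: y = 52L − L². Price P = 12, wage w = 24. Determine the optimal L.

The marginal product of L is MP_L = 52 − 2L.
A price-taking firm hires until the value of the marginal product equals the wage: P·MP_L = w, so 12·(52 − 2L) = 24.
Then 52 − 2L = 2, giving L = 25.

L* = 25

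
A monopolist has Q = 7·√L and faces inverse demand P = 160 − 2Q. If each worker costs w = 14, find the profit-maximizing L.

Marginal revenue from the inverse demand is MR = 160 − 4Q.
The marginal product is MP_L = 3.5·L^(-1/2).
A monopolist hires until marginal revenue product equals the wage: MR·MP_L = w.
At L, Q = 7·√L. Substituting and solving: (160 − 28·√L)·3.5·L^(-1/2) = 14 gives L = 25.

L* = 25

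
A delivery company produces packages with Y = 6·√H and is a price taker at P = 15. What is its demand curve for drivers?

H(w) = 2025/w²

MP_H = (1/2)·6·H^(-1/2) = 3·H^(-1/2).
Setting P·MP_H = w: 45·H^(-1/2) = w.
Solving for H: H^(-1/2) = w/45, so H = (45/w)^(2).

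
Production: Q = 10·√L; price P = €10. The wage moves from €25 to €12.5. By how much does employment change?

ΔL = 12

From P·MP_L = w with MP_L = 5·L^(-1/2), the labor demand is L(w) = (50/w)^(2).
At w = 25: L = 4. At w = 12.5: L = 16.
ΔL = 16 − 4 = 12.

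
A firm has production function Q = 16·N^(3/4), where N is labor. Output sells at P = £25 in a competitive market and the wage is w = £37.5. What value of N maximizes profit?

MP_N = (3/4)·16·N^(-1/4) = 12·N^(-1/4).
Profit maximization for a price taker requires P·MP_N = w: 25·12·N^(-1/4) = 37.5.
So N^(-1/4) = 0.125, which gives N = 4096.

N* = 4096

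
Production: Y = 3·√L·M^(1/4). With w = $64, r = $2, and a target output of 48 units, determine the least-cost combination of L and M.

Cost minimization requires the marginal rate of technical substitution to equal the input-price ratio: MP_L/MP_M = w/r.
Here MP_L/MP_M = (1/2)·(M/L)/(1/4) = 2·(M/L). Setting this equal to 64/2 = 32 gives M = 16L.
Substituting into Y = 48: 3·L^(1/2)·(16L)^(1/4) = 48.
Solving, L = 16 and M = 256.

L* = 16, M* = 256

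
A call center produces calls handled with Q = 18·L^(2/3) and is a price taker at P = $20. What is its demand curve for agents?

L(w) = (240/w)^(3)

MP_L = (2/3)·18·L^(-1/3) = 12·L^(-1/3).
Setting P·MP_L = w: 240·L^(-1/3) = w.
Solving for L: L^(-1/3) = w/240, so L = (240/w)^(3).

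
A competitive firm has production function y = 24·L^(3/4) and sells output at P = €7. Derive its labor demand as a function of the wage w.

L(w) = (126/w)^(4)

MP_L = (3/4)·24·L^(-1/4) = 18·L^(-1/4).
Setting P·MP_L = w: 126·L^(-1/4) = w.
Solving for L: L^(-1/4) = w/126, so L = (126/w)^(4).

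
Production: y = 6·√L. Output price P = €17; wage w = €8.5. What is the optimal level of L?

L* = 36

MP_L = (1/2)·6·L^(-1/2) = 3·L^(-1/2).
Profit maximization for a price taker requires P·MP_L = w: 17·3·L^(-1/2) = 8.5.
So L^(-1/2) = 1/6, which gives L = 36.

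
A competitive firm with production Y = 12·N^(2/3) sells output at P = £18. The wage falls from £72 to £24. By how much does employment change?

ΔN = 208

From P·MP_N = w with MP_N = 8·N^(-1/3), the labor demand is N(w) = (144/w)^(3).
At w = 72: N = 8. At w = 24: N = 216.
ΔN = 216 − 8 = 208.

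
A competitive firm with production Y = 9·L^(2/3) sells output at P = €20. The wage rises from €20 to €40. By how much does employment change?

From P·MP_L = w with MP_L = 6·L^(-1/3), the labor demand is L(w) = (120/w)^(3).
At w = 20: L = 216. At w = 40: L = 27.
ΔL = 27 − 216 = -189.

ΔL = -189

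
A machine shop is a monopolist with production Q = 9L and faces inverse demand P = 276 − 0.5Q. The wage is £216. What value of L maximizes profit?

Marginal revenue from the inverse demand is MR = 276 − Q.
The marginal product is MP_L = 9.
A monopolist hires until marginal revenue product equals the wage: MR·MP_L = w.
(276 − 9L)·9 = 216, so L = 28.

L* = 28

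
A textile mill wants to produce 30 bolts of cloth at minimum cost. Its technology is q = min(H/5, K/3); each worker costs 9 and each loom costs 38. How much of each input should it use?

H* = 150, K* = 90

With a fixed-proportions technology, the cost-minimizing bundle uses no slack in either input: H/5 = K/3 = q.
So H = 5·30 = 150 and K = 3·30 = 90.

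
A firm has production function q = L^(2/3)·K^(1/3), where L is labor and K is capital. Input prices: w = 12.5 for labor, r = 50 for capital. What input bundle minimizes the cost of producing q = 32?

Cost minimization requires the marginal rate of technical substitution to equal the input-price ratio: MP_L/MP_K = w/r.
Here MP_L/MP_K = (2/3)·(K/L)/(1/3) = 2·(K/L). Setting this equal to 12.5/50 = 0.25 gives K = 0.125L.
Substituting into q = 32: L^(2/3)·(0.125L)^(1/3) = 32.
Solving, L = 64 and K = 8.

L* = 64, K* = 8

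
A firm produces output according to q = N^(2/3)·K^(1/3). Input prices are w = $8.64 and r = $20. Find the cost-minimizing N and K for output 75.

Cost minimization requires the marginal rate of technical substitution to equal the input-price ratio: MP_N/MP_K = w/r.
Here MP_N/MP_K = (2/3)·(K/N)/(1/3) = 2·(K/N). Setting this equal to 8.64/20 = 0.432 gives K = 0.216N.
Substituting into q = 75: N^(2/3)·(0.216N)^(1/3) = 75.
Solving, N = 125 and K = 27.

N* = 125, K* = 27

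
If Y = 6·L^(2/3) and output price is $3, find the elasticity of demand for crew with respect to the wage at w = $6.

ε = -3

MP_L = (2/3)·6·L^(-1/3), so P·MP_L = w gives 12·L^(-1/3) = w.
Solving, L(w) = (12/w)^(3). This is a constant-elasticity form: L ∝ w^(−3), so ε = −3.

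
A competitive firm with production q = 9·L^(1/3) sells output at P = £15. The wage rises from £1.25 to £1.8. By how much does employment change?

From P·MP_L = w with MP_L = 3·L^(-2/3), the labor demand is L(w) = (45/w)^(3/2).
At w = 1.25: L = 216. At w = 1.8: L = 125.
ΔL = 125 − 216 = -91.

ΔL = -91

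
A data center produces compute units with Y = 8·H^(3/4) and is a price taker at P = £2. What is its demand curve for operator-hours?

MP_H = (3/4)·8·H^(-1/4) = 6·H^(-1/4).
Setting P·MP_H = w: 12·H^(-1/4) = w.
Solving for H: H^(-1/4) = w/12, so H = (12/w)^(4).

H(w) = 20736/w^(4)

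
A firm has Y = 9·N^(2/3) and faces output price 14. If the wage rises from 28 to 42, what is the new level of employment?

N* = 8

From P·MP_N = w with MP_N = 6·N^(-1/3), the labor demand is N(w) = (84/w)^(3).
At w = 28: N = 27. At w = 42: N = 8.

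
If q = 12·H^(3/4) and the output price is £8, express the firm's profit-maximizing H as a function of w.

H(w) = (72/w)^(4)

MP_H = (3/4)·12·H^(-1/4) = 9·H^(-1/4).
Setting P·MP_H = w: 72·H^(-1/4) = w.
Solving for H: H^(-1/4) = w/72, so H = (72/w)^(4).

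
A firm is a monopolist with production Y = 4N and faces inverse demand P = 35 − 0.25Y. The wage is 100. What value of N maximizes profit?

Marginal revenue from the inverse demand is MR = 35 − 0.5Y.
The marginal product is MP_N = 4.
A monopolist hires until marginal revenue product equals the wage: MR·MP_N = w.
(35 − 2N)·4 = 100, so N = 5.

N* = 5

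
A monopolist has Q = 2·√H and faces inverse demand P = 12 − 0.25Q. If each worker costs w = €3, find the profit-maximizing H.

Marginal revenue from the inverse demand is MR = 12 − 0.5Q.
The marginal product is MP_H = H^(-1/2).
A monopolist hires until marginal revenue product equals the wage: MR·MP_H = w.
At H, Q = 2·√H. Substituting and solving: (12 − √H)·H^(-1/2) = 3 gives H = 9.

H* = 9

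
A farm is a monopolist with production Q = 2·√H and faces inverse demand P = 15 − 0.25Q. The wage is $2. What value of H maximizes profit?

H* = 25

Marginal revenue from the inverse demand is MR = 15 − 0.5Q.
The marginal product is MP_H = H^(-1/2).
A monopolist hires until marginal revenue product equals the wage: MR·MP_H = w.
At H, Q = 2·√H. Substituting and solving: (15 − √H)·H^(-1/2) = 2 gives H = 25.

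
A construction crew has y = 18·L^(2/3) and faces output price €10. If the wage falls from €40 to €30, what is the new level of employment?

L* = 64

From P·MP_L = w with MP_L = 12·L^(-1/3), the labor demand is L(w) = (120/w)^(3).
At w = 40: L = 27. At w = 30: L = 64.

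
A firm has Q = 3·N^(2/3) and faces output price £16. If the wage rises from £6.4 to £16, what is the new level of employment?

From P·MP_N = w with MP_N = 2·N^(-1/3), the labor demand is N(w) = (32/w)^(3).
At w = 6.4: N = 125. At w = 16: N = 8.

N* = 8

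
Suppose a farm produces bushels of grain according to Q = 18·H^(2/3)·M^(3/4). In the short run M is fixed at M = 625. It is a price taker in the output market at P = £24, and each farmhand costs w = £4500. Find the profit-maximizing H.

With M = 625, MP_H = (2/3)·18·H^(-1/3)·625^(3/4) = 1500·H^(-1/3).
Profit maximization for a price taker requires P·MP_H = w: 24·1500·H^(-1/3) = 4500.
So H^(-1/3) = 0.125, which gives H = 512.

H* = 512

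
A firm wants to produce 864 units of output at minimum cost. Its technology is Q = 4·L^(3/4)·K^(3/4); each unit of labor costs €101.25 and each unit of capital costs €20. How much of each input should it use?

L* = 16, K* = 81

Cost minimization requires the marginal rate of technical substitution to equal the input-price ratio: MP_L/MP_K = w/r.
Here MP_L/MP_K = (3/4)·(K/L)/(3/4) = (K/L). Setting this equal to 101.25/20 = 5.0625 gives K = 5.0625L.
Substituting into Q = 864: 4·L^(3/4)·(5.0625L)^(3/4) = 864.
Solving, L = 16 and K = 81.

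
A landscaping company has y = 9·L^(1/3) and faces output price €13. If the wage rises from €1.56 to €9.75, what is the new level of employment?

L* = 8

From P·MP_L = w with MP_L = 3·L^(-2/3), the labor demand is L(w) = (39/w)^(3/2).
At w = 1.56: L = 125. At w = 9.75: L = 8.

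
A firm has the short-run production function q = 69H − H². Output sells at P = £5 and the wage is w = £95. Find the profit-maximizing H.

H* = 25

The marginal product of H is MP_H = 69 − 2H.
A price-taking firm hires until the value of the marginal product equals the wage: P·MP_H = w, so 5·(69 − 2H) = 95.
Then 69 − 2H = 19, giving H = 25.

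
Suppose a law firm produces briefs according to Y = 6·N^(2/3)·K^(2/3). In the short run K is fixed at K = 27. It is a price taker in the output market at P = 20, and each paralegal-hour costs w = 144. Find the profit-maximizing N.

With K = 27, MP_N = (2/3)·6·N^(-1/3)·27^(2/3) = 36·N^(-1/3).
Profit maximization for a price taker requires P·MP_N = w: 20·36·N^(-1/3) = 144.
So N^(-1/3) = 0.2, which gives N = 125.

N* = 125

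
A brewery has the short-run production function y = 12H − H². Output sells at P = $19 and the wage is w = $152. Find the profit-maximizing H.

H* = 2

The marginal product of H is MP_H = 12 − 2H.
A price-taking firm hires until the value of the marginal product equals the wage: P·MP_H = w, so 19·(12 − 2H) = 152.
Then 12 − 2H = 8, giving H = 2.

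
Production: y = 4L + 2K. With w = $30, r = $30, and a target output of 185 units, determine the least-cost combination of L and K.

L* = 46.25, K* = 0

The inputs are perfect substitutes, so the firm uses whichever has the lower cost per unit of output.
Cost per unit of output via L is w/4 = 7.5; via K it is r/2 = 15. L is cheaper.
Producing y = 185 with L alone: L = 46.25, K = 0.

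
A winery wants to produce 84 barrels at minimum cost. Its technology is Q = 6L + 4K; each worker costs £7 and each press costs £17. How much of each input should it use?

L* = 14, K* = 0

The inputs are perfect substitutes, so the firm uses whichever has the lower cost per unit of output.
Cost per unit of output via L is w/6 = 7/6; via K it is r/4 = 4.25. L is cheaper.
Producing Q = 84 with L alone: L = 14, K = 0.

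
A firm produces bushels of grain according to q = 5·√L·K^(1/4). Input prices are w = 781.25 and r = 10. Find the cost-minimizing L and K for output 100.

Cost minimization requires the marginal rate of technical substitution to equal the input-price ratio: MP_L/MP_K = w/r.
Here MP_L/MP_K = (1/2)·(K/L)/(1/4) = 2·(K/L). Setting this equal to 781.25/10 = 78.125 gives K = 39.0625L.
Substituting into q = 100: 5·L^(1/2)·(39.0625L)^(1/4) = 100.
Solving, L = 16 and K = 625.

L* = 16, K* = 625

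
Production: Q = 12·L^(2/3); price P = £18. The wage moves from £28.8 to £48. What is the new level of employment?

From P·MP_L = w with MP_L = 8·L^(-1/3), the labor demand is L(w) = (144/w)^(3).
At w = 28.8: L = 125. At w = 48: L = 27.

L* = 27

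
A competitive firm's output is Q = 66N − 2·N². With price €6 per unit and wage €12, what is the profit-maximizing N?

N* = 16

The marginal product of N is MP_N = 66 − 4N.
A price-taking firm hires until the value of the marginal product equals the wage: P·MP_N = w, so 6·(66 − 4N) = 12.
Then 66 − 4N = 2, giving N = 16.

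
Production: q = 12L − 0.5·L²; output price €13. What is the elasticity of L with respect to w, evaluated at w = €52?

From P·MP_L = w with MP_L = 12 − L, labor demand is L(w) = 12 − w/13.
dL/dw = −1/(13) = -1/13.
At w = 52, L = 8, so ε = (dL/dw)·(w/L) = (-1/13)·(52/8) = -0.5.

ε = -0.5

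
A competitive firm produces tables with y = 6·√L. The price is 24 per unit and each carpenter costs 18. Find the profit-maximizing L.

MP_L = (1/2)·6·L^(-1/2) = 3·L^(-1/2).
Profit maximization for a price taker requires P·MP_L = w: 24·3·L^(-1/2) = 18.
So L^(-1/2) = 0.25, which gives L = 16.

L* = 16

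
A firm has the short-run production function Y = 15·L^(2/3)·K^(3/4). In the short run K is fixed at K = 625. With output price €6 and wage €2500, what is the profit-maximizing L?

L* = 27

With K = 625, MP_L = (2/3)·15·L^(-1/3)·625^(3/4) = 1250·L^(-1/3).
Profit maximization for a price taker requires P·MP_L = w: 6·1250·L^(-1/3) = 2500.
So L^(-1/3) = 1/3, which gives L = 27.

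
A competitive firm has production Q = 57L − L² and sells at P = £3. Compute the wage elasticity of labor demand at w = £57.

From P·MP_L = w with MP_L = 57 − 2L, labor demand is L(w) = (57 − w/3)/2.
dL/dw = −1/(6) = -1/6.
At w = 57, L = 19, so ε = (dL/dw)·(w/L) = (-1/6)·(57/19) = -0.5.

ε = -0.5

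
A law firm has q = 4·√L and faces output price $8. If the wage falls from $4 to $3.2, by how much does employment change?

ΔL = 9

From P·MP_L = w with MP_L = 2·L^(-1/2), the labor demand is L(w) = (16/w)^(2).
At w = 4: L = 16. At w = 3.2: L = 25.
ΔL = 25 − 16 = 9.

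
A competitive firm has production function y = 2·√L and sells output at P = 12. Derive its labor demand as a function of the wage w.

L(w) = 144/w²

MP_L = (1/2)·2·L^(-1/2) = L^(-1/2).
Setting P·MP_L = w: 12·L^(-1/2) = w.
Solving for L: L^(-1/2) = w/12, so L = (12/w)^(2).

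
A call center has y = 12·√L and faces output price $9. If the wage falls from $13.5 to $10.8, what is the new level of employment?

L* = 25

From P·MP_L = w with MP_L = 6·L^(-1/2), the labor demand is L(w) = (54/w)^(2).
At w = 13.5: L = 16. At w = 10.8: L = 25.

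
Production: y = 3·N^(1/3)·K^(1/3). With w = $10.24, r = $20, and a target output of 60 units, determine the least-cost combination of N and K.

N* = 125, K* = 64

Cost minimization requires the marginal rate of technical substitution to equal the input-price ratio: MP_N/MP_K = w/r.
Here MP_N/MP_K = (1/3)·(K/N)/(1/3) = (K/N). Setting this equal to 10.24/20 = 0.512 gives K = 0.512N.
Substituting into y = 60: 3·N^(1/3)·(0.512N)^(1/3) = 60.
Solving, N = 125 and K = 64.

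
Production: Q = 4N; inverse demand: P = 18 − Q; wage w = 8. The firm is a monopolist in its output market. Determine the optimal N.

Marginal revenue from the inverse demand is MR = 18 − 2Q.
The marginal product is MP_N = 4.
A monopolist hires until marginal revenue product equals the wage: MR·MP_N = w.
(18 − 8N)·4 = 8, so N = 2.

N* = 2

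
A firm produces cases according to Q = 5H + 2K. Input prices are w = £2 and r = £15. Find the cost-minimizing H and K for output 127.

H* = 25.4, K* = 0

The inputs are perfect substitutes, so the firm uses whichever has the lower cost per unit of output.
Cost per unit of output via H is w/5 = 0.4; via K it is r/2 = 7.5. H is cheaper.
Producing Q = 127 with H alone: H = 25.4, K = 0.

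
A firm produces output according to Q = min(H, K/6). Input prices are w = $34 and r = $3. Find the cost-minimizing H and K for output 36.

H* = 36, K* = 216

With a fixed-proportions technology, the cost-minimizing bundle uses no slack in either input: H = K/6 = Q.
So H = 36 and K = 6·36 = 216.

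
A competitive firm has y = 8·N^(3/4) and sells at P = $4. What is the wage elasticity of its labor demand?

ε = -4

MP_N = (3/4)·8·N^(-1/4), so P·MP_N = w gives 24·N^(-1/4) = w.
Solving, N(w) = (24/w)^(4). This is a constant-elasticity form: N ∝ w^(−4), so ε = −4.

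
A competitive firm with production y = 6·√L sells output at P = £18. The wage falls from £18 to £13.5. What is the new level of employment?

From P·MP_L = w with MP_L = 3·L^(-1/2), the labor demand is L(w) = (54/w)^(2).
At w = 18: L = 9. At w = 13.5: L = 16.

L* = 16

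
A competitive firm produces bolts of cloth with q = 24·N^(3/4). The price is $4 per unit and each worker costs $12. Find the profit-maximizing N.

N* = 1296

MP_N = (3/4)·24·N^(-1/4) = 18·N^(-1/4).
Profit maximization for a price taker requires P·MP_N = w: 4·18·N^(-1/4) = 12.
So N^(-1/4) = 1/6, which gives N = 1296.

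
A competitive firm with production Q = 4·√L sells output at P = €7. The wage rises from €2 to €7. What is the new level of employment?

From P·MP_L = w with MP_L = 2·L^(-1/2), the labor demand is L(w) = (14/w)^(2).
At w = 2: L = 49. At w = 7: L = 4.

L* = 4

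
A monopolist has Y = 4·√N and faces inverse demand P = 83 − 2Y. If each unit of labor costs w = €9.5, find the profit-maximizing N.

Marginal revenue from the inverse demand is MR = 83 − 4Y.
The marginal product is MP_N = 2·N^(-1/2).
A monopolist hires until marginal revenue product equals the wage: MR·MP_N = w.
At N, Y = 4·√N. Substituting and solving: (83 − 16·√N)·2·N^(-1/2) = 9.5 gives N = 16.

N* = 16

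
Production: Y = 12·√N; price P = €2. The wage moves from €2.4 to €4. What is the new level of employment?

From P·MP_N = w with MP_N = 6·N^(-1/2), the labor demand is N(w) = (12/w)^(2).
At w = 2.4: N = 25. At w = 4: N = 9.

N* = 9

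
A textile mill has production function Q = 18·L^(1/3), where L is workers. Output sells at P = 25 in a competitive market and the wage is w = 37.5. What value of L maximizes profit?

L* = 8

MP_L = (1/3)·18·L^(-2/3) = 6·L^(-2/3).
Profit maximization for a price taker requires P·MP_L = w: 25·6·L^(-2/3) = 37.5.
So L^(-2/3) = 0.25, which gives L = 8.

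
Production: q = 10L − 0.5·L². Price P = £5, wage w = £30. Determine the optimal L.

L* = 4

The marginal product of L is MP_L = 10 − L.
A price-taking firm hires until the value of the marginal product equals the wage: P·MP_L = w, so 5·(10 − L) = 30.
Then 10 − L = 6, giving L = 4.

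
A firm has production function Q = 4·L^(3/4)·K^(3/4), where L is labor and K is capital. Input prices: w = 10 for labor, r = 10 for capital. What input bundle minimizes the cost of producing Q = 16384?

L* = 256, K* = 256

Cost minimization requires the marginal rate of technical substitution to equal the input-price ratio: MP_L/MP_K = w/r.
Here MP_L/MP_K = (3/4)·(K/L)/(3/4) = (K/L). Setting this equal to 10/10 = 1 gives K = L.
Substituting into Q = 16384: 4·L^(3/4)·(L)^(3/4) = 16384.
Solving, L = 256 and K = 256.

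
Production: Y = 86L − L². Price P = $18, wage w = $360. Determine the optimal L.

The marginal product of L is MP_L = 86 − 2L.
A price-taking firm hires until the value of the marginal product equals the wage: P·MP_L = w, so 18·(86 − 2L) = 360.
Then 86 − 2L = 20, giving L = 33.

L* = 33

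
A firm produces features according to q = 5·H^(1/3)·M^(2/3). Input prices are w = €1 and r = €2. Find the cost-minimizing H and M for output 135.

H* = 27, M* = 27

Cost minimization requires the marginal rate of technical substitution to equal the input-price ratio: MP_H/MP_M = w/r.
Here MP_H/MP_M = (1/3)·(M/H)/(2/3) = 0.5·(M/H). Setting this equal to 1/2 = 0.5 gives M = H.
Substituting into q = 135: 5·H^(1/3)·(H)^(2/3) = 135.
Solving, H = 27 and M = 27.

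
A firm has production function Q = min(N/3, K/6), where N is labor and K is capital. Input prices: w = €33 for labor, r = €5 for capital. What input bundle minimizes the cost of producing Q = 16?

With a fixed-proportions technology, the cost-minimizing bundle uses no slack in either input: N/3 = K/6 = Q.
So N = 3·16 = 48 and K = 6·16 = 96.

N* = 48, K* = 96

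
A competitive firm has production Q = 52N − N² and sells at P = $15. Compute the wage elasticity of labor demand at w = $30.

From P·MP_N = w with MP_N = 52 − 2N, labor demand is N(w) = (52 − w/15)/2.
dN/dw = −1/(30) = -1/30.
At w = 30, N = 25, so ε = (dN/dw)·(w/N) = (-1/30)·(30/25) = -0.04.

ε = -0.04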